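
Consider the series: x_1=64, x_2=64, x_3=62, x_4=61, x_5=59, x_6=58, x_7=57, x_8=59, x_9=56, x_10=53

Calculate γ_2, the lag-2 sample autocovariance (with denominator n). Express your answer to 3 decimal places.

Mean x̄ = (64 + 64 + 62 + 61 + 59 + 58 + 57 + 59 + 56 + 53)/10 = 59.3000
Σ_{t=1}^{8}(x_t−x̄)(x_{t+2}−x̄) = 28.2200
γ_2 = 28.2200 / 10 = 2.822

2.822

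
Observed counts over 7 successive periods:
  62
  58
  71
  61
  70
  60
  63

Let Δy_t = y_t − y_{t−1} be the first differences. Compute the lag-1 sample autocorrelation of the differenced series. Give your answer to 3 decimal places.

First differences Δy: -4, 13, -10, 9, -10, 3
Mean of differences = 0.1667
Numerator Σ(Δy_t−Δȳ)(Δy_{t+1}−Δȳ) = -392.3611
Denominator Σ(Δy_t−Δȳ)² = 474.8333
r_1(Δy) = -392.3611 / 474.8333 = -0.826

-0.826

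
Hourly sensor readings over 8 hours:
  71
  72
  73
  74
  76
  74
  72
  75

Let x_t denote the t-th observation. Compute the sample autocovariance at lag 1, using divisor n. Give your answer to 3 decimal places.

Mean x̄ = (71 + 72 + 73 + 74 + 76 + 74 + 72 + 75)/8 = 73.3750
Σ_{t=1}^{7}(x_t−x̄)(x_{t+1}−x̄) = 3.7344
γ_1 = 3.7344 / 8 = 0.467

0.467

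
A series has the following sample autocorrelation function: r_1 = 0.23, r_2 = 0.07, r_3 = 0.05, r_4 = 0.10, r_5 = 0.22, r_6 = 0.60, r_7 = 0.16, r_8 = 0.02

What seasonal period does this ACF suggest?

The largest autocorrelation is r_6 = 0.60; the remaining lags stay at or below 0.23.
The dominant spike at lag 6 indicates a seasonal period of 6.

6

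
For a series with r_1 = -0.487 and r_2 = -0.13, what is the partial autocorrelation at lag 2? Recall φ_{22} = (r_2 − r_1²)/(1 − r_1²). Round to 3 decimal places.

-0.481

φ_{22} = (r_2 − r_1²) / (1 − r_1²)
r_1² = (-0.487)² = 0.237169
Numerator = -0.13 − 0.2372 = -0.3672; denominator = 1 − 0.2372 = 0.7628
φ_{22} = -0.3672 / 0.7628 = -0.481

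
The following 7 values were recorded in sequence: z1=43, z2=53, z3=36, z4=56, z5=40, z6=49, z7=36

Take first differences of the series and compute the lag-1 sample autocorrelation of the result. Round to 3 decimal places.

-0.853

First differences Δz: 10, -17, 20, -16, 9, -13
Mean of differences = -1.1667
Numerator Σ(Δz_t−Δz̄)(Δz_{t+1}−Δz̄) = -1097.0278
Denominator Σ(Δz_t−Δz̄)² = 1286.8333
r_1(Δz) = -1097.0278 / 1286.8333 = -0.853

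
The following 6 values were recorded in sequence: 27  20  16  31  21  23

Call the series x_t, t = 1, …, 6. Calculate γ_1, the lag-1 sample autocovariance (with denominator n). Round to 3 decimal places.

-10.500

Mean x̄ = (27 + 20 + 16 + 31 + 21 + 23)/6 = 23.0000
Σ_{t=1}^{5}(x_t−x̄)(x_{t+1}−x̄) = -63.0000
γ_1 = -63.0000 / 6 = -10.500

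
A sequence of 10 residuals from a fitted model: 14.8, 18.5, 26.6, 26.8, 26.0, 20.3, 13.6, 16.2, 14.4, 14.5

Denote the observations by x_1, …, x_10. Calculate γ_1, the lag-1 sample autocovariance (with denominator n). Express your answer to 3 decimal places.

16.116

Mean x̄ = (14.8 + 18.5 + 26.6 + 26.8 + 26.0 + 20.3 + 13.6 + 16.2 + 14.4 + 14.5)/10 = 19.1700
Σ_{t=1}^{9}(x_t−x̄)(x_{t+1}−x̄) = 161.1631
γ_1 = 161.1631 / 10 = 16.116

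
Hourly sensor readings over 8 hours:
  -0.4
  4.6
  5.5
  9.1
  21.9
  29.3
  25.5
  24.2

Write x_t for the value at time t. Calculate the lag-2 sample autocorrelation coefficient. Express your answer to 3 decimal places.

0.286

Mean x̄ = (-0.4 + 4.6 + 5.5 + 9.1 + 21.9 + 29.3 + 25.5 + 24.2)/8 = 14.9625
Numerator Σ_{t=1}^{6}(x_t−x̄)(x_{t+2}−x̄) = 261.9647
Denominator Σ(x_t−x̄)² = 917.3588
r_2 = 261.9647 / 917.3588 = 0.286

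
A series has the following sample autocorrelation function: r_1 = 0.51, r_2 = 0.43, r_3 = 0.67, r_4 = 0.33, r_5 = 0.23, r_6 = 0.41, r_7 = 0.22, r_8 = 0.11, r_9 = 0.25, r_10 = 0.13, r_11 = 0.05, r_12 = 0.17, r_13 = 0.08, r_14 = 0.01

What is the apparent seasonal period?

The largest autocorrelation is r_3 = 0.67; the remaining lags stay at or below 0.51. The elevated value at lag 1 (0.51), dropping to 0.43 at lag 2, reflects decaying short-term dependence rather than seasonality.
The dominant spike at lag 3 indicates a seasonal period of 3.

3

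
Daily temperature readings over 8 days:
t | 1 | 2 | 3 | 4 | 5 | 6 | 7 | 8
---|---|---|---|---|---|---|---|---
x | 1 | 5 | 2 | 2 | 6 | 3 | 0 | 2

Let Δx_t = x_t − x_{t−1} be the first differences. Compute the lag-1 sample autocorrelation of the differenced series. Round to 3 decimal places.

-0.323

First differences Δx: 4, -3, 0, 4, -3, -3, 2
Mean of differences = 0.1429
Numerator Σ(Δx_t−Δx̄)(Δx_{t+1}−Δx̄) = -20.3061
Denominator Σ(Δx_t−Δx̄)² = 62.8571
r_1(Δx) = -20.3061 / 62.8571 = -0.323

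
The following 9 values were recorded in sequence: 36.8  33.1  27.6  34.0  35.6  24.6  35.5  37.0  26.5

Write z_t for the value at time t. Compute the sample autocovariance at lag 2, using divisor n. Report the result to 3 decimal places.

-10.287

Mean z̄ = (36.8 + 33.1 + 27.6 + 34.0 + 35.6 + 24.6 + 35.5 + 37.0 + 26.5)/9 = 32.3000
Σ_{t=1}^{7}(z_t−z̄)(z_{t+2}−z̄) = -92.5800
γ_2 = -92.5800 / 9 = -10.287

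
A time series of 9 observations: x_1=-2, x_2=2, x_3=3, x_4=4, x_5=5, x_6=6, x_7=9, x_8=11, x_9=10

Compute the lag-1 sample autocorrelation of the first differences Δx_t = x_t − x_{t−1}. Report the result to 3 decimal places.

-0.109

First differences Δx: 4, 1, 1, 1, 1, 3, 2, -1
Mean of differences = 1.5000
Numerator Σ(Δx_t−Δx̄)(Δx_{t+1}−Δx̄) = -1.7500
Denominator Σ(Δx_t−Δx̄)² = 16.0000
r_1(Δx) = -1.7500 / 16.0000 = -0.109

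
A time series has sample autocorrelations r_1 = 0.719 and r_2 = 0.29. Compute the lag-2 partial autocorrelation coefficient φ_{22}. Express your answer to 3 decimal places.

-0.470

φ_{22} = (r_2 − r_1²) / (1 − r_1²)
r_1² = (0.719)² = 0.516961
Numerator = 0.29 − 0.5170 = -0.2270; denominator = 1 − 0.5170 = 0.4830
φ_{22} = -0.2270 / 0.4830 = -0.470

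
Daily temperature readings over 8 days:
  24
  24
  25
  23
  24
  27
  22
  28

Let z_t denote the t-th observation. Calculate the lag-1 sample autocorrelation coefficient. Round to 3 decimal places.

Mean z̄ = (24 + 24 + 25 + 23 + 24 + 27 + 22 + 28)/8 = 24.6250
Deviations from mean: -0.6250, -0.6250, 0.3750, -1.6250, -0.6250, 2.3750, -2.6250, 3.3750
Σ(z_t−z̄)(z_{t+1}−z̄) = (0.3906) + (-0.2344) + (-0.6094) + (1.0156) + (-1.4844) + (-6.2344) + (-8.8594) = -16.0156
Denominator Σ(z_t−z̄)² = 27.8750
r_1 = -16.0156 / 27.8750 = -0.575

-0.575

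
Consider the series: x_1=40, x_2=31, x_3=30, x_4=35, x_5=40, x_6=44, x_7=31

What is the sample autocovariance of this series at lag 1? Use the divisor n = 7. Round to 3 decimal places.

0.569

Mean x̄ = (40 + 31 + 30 + 35 + 40 + 44 + 31)/7 = 35.8571
Deviations: 4.1429, -4.8571, -5.8571, -0.8571, 4.1429, 8.1429, -4.8571
Σ_{t=1}^{6}(x_t−x̄)(x_{t+1}−x̄) = 3.9796
γ_1 = 3.9796 / 7 = 0.569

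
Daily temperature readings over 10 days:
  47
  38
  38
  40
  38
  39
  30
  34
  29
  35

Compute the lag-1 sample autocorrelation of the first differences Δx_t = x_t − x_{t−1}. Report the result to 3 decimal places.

-0.495

First differences Δx: -9, 0, 2, -2, 1, -9, 4, -5, 6
Mean of differences = -1.3333
Numerator Σ(Δx_t−Δx̄)(Δx_{t+1}−Δx̄) = -114.7778
Denominator Σ(Δx_t−Δx̄)² = 232.0000
r_1(Δx) = -114.7778 / 232.0000 = -0.495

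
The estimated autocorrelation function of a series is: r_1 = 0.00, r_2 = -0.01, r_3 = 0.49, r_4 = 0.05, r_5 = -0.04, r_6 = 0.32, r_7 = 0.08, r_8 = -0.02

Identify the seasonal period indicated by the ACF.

3

The largest autocorrelation is r_3 = 0.49, with a weaker echo at lag 6 (0.32); the remaining lags stay at or below 0.08.
The dominant spike at lag 3 indicates a seasonal period of 3.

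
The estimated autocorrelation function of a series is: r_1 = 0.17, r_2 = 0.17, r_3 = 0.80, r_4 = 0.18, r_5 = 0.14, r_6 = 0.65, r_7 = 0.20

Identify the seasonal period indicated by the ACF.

The largest autocorrelation is r_3 = 0.80, with a weaker echo at lag 6 (0.65); the remaining lags stay at or below 0.20.
The dominant spike at lag 3 indicates a seasonal period of 3.

3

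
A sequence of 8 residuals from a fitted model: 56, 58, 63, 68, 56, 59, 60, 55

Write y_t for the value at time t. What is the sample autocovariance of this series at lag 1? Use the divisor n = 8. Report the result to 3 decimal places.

Mean ȳ = (56 + 58 + 63 + 68 + 56 + 59 + 60 + 55)/8 = 59.3750
Deviations: -3.3750, -1.3750, 3.6250, 8.6250, -3.3750, -0.3750, 0.6250, -4.3750
Σ_{t=1}^{7}(y_t−ȳ)(y_{t+1}−ȳ) = 0.1094
γ_1 = 0.1094 / 8 = 0.014

0.014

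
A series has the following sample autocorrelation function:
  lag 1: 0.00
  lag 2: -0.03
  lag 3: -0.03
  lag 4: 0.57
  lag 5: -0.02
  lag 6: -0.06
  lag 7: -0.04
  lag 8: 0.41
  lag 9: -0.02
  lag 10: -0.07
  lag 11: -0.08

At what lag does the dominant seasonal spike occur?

The largest autocorrelation is r_4 = 0.57, with a weaker echo at lag 8 (0.41); the remaining lags stay at or below 0.00.
The dominant spike at lag 4 indicates a seasonal period of 4.

4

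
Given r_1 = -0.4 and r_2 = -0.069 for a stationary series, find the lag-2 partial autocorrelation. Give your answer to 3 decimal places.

φ_{22} = (r_2 − r_1²) / (1 − r_1²)
r_1² = (-0.4)² = 0.16
Numerator = -0.069 − 0.1600 = -0.2290; denominator = 1 − 0.1600 = 0.8400
φ_{22} = -0.2290 / 0.8400 = -0.273

-0.273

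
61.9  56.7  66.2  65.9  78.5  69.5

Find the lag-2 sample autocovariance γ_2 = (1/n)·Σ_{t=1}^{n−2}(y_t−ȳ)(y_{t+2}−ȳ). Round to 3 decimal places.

Mean ȳ = (61.9 + 56.7 + 66.2 + 65.9 + 78.5 + 69.5)/6 = 66.4500
Σ_{t=1}^{4}(y_t−ȳ)(y_{t+2}−ȳ) = 1.8100
γ_2 = 1.8100 / 6 = 0.302

0.302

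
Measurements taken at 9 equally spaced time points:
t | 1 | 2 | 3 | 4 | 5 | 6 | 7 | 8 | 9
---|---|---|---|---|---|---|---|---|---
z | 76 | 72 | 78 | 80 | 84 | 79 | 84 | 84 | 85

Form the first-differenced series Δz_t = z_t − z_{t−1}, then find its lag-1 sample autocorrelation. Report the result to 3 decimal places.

-0.565

First differences Δz: -4, 6, 2, 4, -5, 5, 0, 1
Mean of differences = 1.1250
Numerator Σ(Δz_t−Δz̄)(Δz_{t+1}−Δz̄) = -63.7656
Denominator Σ(Δz_t−Δz̄)² = 112.8750
r_1(Δz) = -63.7656 / 112.8750 = -0.565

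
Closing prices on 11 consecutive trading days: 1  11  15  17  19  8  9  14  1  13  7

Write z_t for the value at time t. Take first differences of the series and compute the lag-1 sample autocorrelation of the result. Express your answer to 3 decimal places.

First differences Δz: 10, 4, 2, 2, -11, 1, 5, -13, 12, -6
Mean of differences = 0.6000
Numerator Σ(Δz_t−Δz̄)(Δz_{t+1}−Δz̄) = -270.5600
Denominator Σ(Δz_t−Δz̄)² = 616.4000
r_1(Δz) = -270.5600 / 616.4000 = -0.439

-0.439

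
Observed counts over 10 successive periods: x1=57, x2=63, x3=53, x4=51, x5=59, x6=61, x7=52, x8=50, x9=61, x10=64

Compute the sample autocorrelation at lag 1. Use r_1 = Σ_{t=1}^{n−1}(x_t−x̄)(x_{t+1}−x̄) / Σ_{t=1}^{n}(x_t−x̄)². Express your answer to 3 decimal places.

0.047

Mean x̄ = (57 + 63 + 53 + 51 + 59 + 61 + 52 + 50 + 61 + 64)/10 = 57.1000
Numerator Σ_{t=1}^{9}(x_t−x̄)(x_{t+1}−x̄) = 11.5900
Denominator Σ(x_t−x̄)² = 246.9000
r_1 = 11.5900 / 246.9000 = 0.047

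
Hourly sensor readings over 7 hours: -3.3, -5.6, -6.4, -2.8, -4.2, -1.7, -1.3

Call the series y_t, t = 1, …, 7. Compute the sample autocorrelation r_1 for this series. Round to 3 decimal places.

Mean ȳ = (-3.3 − 5.6 − 6.4 − 2.8 − 4.2 − 1.7 − 1.3)/7 = -3.6143
Deviations from mean: 0.3143, -1.9857, -2.7857, 0.8143, -0.5857, 1.9143, 2.3143
Numerator Σ_{t=1}^{6}(y_t−ȳ)(y_{t+1}−ȳ) = 5.4712
Denominator Σ(y_t−ȳ)² = 21.8286
r_1 = 5.4712 / 21.8286 = 0.251

0.251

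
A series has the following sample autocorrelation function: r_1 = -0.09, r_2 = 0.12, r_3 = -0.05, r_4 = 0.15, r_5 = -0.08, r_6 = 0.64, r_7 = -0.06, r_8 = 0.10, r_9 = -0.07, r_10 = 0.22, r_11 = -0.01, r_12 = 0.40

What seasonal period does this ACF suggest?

The largest autocorrelation is r_6 = 0.64, with a weaker echo at lag 12 (0.40); the remaining lags stay at or below 0.22.
The dominant spike at lag 6 indicates a seasonal period of 6.

6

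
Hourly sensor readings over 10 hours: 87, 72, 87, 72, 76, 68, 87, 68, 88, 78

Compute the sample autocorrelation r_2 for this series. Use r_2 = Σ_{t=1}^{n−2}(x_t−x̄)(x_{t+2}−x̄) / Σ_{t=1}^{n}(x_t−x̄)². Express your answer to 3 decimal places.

Mean x̄ = (87 + 72 + 87 + 72 + 76 + 68 + 87 + 68 + 88 + 78)/10 = 78.3000
Numerator Σ_{t=1}^{8}(x_t−x̄)(x_{t+2}−x̄) = 333.8200
Denominator Σ(x_t−x̄)² = 618.1000
r_2 = 333.8200 / 618.1000 = 0.540

0.540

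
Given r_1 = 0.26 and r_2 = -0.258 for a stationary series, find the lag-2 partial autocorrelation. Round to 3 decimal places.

-0.349

φ_{22} = (r_2 − r_1²) / (1 − r_1²)
r_1² = (0.26)² = 0.0676
Numerator = -0.258 − 0.0676 = -0.3256; denominator = 1 − 0.0676 = 0.9324
φ_{22} = -0.3256 / 0.9324 = -0.349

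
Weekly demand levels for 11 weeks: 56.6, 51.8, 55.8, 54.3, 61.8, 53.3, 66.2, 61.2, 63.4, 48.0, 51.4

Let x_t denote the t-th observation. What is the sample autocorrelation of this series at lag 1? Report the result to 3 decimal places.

Mean x̄ = (56.6 + 51.8 + 55.8 + 54.3 + 61.8 + 53.3 + 66.2 + 61.2 + 63.4 + 48.0 + 51.4)/11 = 56.7091
Numerator Σ_{t=1}^{10}(x_t−x̄)(x_{t+1}−x̄) = 5.8499
Denominator Σ(x_t−x̄)² = 327.3291
r_1 = 5.8499 / 327.3291 = 0.018

0.018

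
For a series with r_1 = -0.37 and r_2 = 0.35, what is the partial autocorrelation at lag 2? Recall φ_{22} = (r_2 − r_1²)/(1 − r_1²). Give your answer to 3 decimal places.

φ_{22} = (r_2 − r_1²) / (1 − r_1²)
r_1² = (-0.37)² = 0.1369
Numerator = 0.35 − 0.1369 = 0.2131; denominator = 1 − 0.1369 = 0.8631
φ_{22} = 0.2131 / 0.8631 = 0.247

0.247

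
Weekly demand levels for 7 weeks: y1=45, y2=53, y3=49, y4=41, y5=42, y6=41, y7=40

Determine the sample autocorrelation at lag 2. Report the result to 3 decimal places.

-0.107

Mean ȳ = (45 + 53 + 49 + 41 + 42 + 41 + 40)/7 = 44.4286
Deviations from mean: 0.5714, 8.5714, 4.5714, -3.4286, -2.4286, -3.4286, -4.4286
Σ(y_t−ȳ)(y_{t+2}−ȳ) = (2.6122) + (-29.3878) + (-11.1020) + (11.7551) + (10.7551) = -15.3673
Denominator Σ(y_t−ȳ)² = 143.7143
r_2 = -15.3673 / 143.7143 = -0.107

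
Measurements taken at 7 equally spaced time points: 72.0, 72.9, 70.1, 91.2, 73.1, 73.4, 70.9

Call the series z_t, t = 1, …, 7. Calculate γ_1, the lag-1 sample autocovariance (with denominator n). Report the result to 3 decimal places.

-11.839

Mean z̄ = (72.0 + 72.9 + 70.1 + 91.2 + 73.1 + 73.4 + 70.9)/7 = 74.8000
Σ_{t=1}^{6}(z_t−z̄)(z_{t+1}−z̄) = -82.8700
γ_1 = -82.8700 / 7 = -11.839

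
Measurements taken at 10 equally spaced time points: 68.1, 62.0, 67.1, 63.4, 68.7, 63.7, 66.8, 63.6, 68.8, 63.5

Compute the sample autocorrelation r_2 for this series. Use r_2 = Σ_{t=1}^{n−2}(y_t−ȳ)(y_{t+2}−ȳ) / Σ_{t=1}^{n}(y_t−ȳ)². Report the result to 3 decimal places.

0.605

Mean ȳ = (68.1 + 62.0 + 67.1 + 63.4 + 68.7 + 63.7 + 66.8 + 63.6 + 68.8 + 63.5)/10 = 65.5700
Numerator Σ_{t=1}^{8}(y_t−ȳ)(y_{t+2}−ȳ) = 36.0492
Denominator Σ(y_t−ȳ)² = 59.6010
r_2 = 36.0492 / 59.6010 = 0.605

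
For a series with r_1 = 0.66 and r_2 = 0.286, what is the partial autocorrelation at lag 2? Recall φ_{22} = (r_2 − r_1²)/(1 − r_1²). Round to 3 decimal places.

-0.265

φ_{22} = (r_2 − r_1²) / (1 − r_1²)
r_1² = (0.66)² = 0.4356
Numerator = 0.286 − 0.4356 = -0.1496; denominator = 1 − 0.4356 = 0.5644
φ_{22} = -0.1496 / 0.5644 = -0.265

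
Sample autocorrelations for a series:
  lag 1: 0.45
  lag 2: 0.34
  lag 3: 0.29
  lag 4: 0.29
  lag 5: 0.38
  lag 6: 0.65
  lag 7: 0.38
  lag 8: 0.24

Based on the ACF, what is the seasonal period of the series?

The largest autocorrelation is r_6 = 0.65; the remaining lags stay at or below 0.45. The elevated value at lag 1 (0.45), dropping to 0.34 at lag 2, reflects decaying short-term dependence rather than seasonality.
The dominant spike at lag 6 indicates a seasonal period of 6.

6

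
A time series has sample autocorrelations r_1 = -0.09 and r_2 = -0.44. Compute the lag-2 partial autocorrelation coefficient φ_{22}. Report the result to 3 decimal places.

φ_{22} = (r_2 − r_1²) / (1 − r_1²)
r_1² = (-0.09)² = 0.0081
Numerator = -0.44 − 0.0081 = -0.4481; denominator = 1 − 0.0081 = 0.9919
φ_{22} = -0.4481 / 0.9919 = -0.452

-0.452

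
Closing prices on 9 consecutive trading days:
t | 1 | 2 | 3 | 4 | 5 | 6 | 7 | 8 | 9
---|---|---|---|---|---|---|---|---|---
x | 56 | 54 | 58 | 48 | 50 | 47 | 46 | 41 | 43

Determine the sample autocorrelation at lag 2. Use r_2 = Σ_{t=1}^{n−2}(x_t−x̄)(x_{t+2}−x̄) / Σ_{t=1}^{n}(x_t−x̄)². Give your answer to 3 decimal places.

0.367

Mean x̄ = (56 + 54 + 58 + 48 + 50 + 47 + 46 + 41 + 43)/9 = 49.2222
Σ(x_t−x̄)(x_{t+2}−x̄) = (59.4938) + (-5.8395) + (6.8272) + (2.7160) + (-2.5062) + (18.2716) + (20.0494) = 99.0123
Denominator Σ(x_t−x̄)² = 269.5556
r_2 = 99.0123 / 269.5556 = 0.367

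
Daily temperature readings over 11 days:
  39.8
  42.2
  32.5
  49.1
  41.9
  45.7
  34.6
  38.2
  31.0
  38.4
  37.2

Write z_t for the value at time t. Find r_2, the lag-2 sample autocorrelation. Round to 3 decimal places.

0.365

Mean z̄ = (39.8 + 42.2 + 32.5 + 49.1 + 41.9 + 45.7 + 34.6 + 38.2 + 31.0 + 38.4 + 37.2)/11 = 39.1455
Numerator Σ_{t=1}^{9}(z_t−z̄)(z_{t+2}−z̄) = 107.8577
Denominator Σ(z_t−z̄)² = 295.8073
r_2 = 107.8577 / 295.8073 = 0.365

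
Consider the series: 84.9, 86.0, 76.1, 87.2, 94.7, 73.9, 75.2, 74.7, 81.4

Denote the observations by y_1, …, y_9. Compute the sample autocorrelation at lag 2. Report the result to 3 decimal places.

Mean ȳ = (84.9 + 86.0 + 76.1 + 87.2 + 94.7 + 73.9 + 75.2 + 74.7 + 81.4)/9 = 81.5667
Σ(y_t−ȳ)(y_{t+2}−ȳ) = (-18.2222) + (24.9744) + (-71.7956) + (-43.1889) + (-83.6156) + (52.6444) + (1.0611) = -138.1422
Denominator Σ(y_t−ȳ)² = 411.3600
r_2 = -138.1422 / 411.3600 = -0.336

-0.336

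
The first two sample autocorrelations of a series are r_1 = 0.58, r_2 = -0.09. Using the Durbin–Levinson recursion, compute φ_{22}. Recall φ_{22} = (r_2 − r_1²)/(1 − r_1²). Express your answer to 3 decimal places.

-0.643

φ_{22} = (r_2 − r_1²) / (1 − r_1²)
r_1² = (0.58)² = 0.3364
Numerator = -0.09 − 0.3364 = -0.4264; denominator = 1 − 0.3364 = 0.6636
φ_{22} = -0.4264 / 0.6636 = -0.643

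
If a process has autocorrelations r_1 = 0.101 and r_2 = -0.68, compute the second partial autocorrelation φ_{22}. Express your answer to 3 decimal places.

φ_{22} = (r_2 − r_1²) / (1 − r_1²)
r_1² = (0.101)² = 0.010201
Numerator = -0.68 − 0.0102 = -0.6902; denominator = 1 − 0.0102 = 0.9898
φ_{22} = -0.6902 / 0.9898 = -0.697

-0.697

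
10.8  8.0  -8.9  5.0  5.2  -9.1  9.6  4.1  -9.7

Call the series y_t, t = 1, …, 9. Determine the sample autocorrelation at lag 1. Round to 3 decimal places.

Mean ȳ = (10.8 + 8.0 − 8.9 + 5.0 + 5.2 − 9.1 + 9.6 + 4.1 − 9.7)/9 = 1.6667
Numerator Σ_{t=1}^{8}(y_t−ȳ)(y_{t+1}−ȳ) = -164.3344
Denominator Σ(y_t−ȳ)² = 572.7600
r_1 = -164.3344 / 572.7600 = -0.287

-0.287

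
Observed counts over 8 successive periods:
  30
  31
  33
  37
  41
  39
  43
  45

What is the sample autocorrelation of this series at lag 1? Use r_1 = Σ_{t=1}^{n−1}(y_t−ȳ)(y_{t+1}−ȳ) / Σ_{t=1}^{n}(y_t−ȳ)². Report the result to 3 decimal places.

0.605

Mean ȳ = (30 + 31 + 33 + 37 + 41 + 39 + 43 + 45)/8 = 37.3750
Deviations from mean: -7.3750, -6.3750, -4.3750, -0.3750, 3.6250, 1.6250, 5.6250, 7.6250
Numerator Σ_{t=1}^{7}(y_t−ȳ)(y_{t+1}−ȳ) = 133.1094
Denominator Σ(y_t−ȳ)² = 219.8750
r_1 = 133.1094 / 219.8750 = 0.605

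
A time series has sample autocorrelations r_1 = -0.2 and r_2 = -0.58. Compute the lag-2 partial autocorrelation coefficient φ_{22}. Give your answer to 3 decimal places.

-0.646

φ_{22} = (r_2 − r_1²) / (1 − r_1²)
r_1² = (-0.2)² = 0.04
Numerator = -0.58 − 0.0400 = -0.6200; denominator = 1 − 0.0400 = 0.9600
φ_{22} = -0.6200 / 0.9600 = -0.646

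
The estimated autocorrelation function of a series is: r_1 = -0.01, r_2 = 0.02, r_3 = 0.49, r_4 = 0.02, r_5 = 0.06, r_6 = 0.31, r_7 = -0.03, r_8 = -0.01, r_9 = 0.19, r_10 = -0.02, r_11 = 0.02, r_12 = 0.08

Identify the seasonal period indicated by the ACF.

3

The largest autocorrelation is r_3 = 0.49, with weaker echoes at lags 6 (0.31) and 9 (0.19); the remaining lags stay at or below 0.08.
The dominant spike at lag 3 indicates a seasonal period of 3.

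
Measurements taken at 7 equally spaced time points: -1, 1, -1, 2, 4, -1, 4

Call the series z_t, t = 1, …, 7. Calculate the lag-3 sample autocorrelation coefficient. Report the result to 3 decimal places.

Mean z̄ = (-1 + 1 − 1 + 2 + 4 − 1 + 4)/7 = 1.1429
Deviations from mean: -2.1429, -0.1429, -2.1429, 0.8571, 2.8571, -2.1429, 2.8571
Numerator Σ_{t=1}^{4}(z_t−z̄)(z_{t+3}−z̄) = 4.7959
Denominator Σ(z_t−z̄)² = 30.8571
r_3 = 4.7959 / 30.8571 = 0.155

0.155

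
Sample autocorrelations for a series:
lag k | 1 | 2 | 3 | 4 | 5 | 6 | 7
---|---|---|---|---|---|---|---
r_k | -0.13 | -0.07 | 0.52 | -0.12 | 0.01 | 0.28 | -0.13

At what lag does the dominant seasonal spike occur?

3

The largest autocorrelation is r_3 = 0.52, with a weaker echo at lag 6 (0.28); the remaining lags stay at or below 0.01.
The dominant spike at lag 3 indicates a seasonal period of 3.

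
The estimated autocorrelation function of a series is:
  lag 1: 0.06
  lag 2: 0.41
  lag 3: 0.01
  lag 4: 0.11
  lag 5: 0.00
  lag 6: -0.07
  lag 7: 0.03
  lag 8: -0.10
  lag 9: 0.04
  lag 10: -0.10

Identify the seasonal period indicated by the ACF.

2

The largest autocorrelation is r_2 = 0.41; the remaining lags stay at or below 0.11.
The dominant spike at lag 2 indicates a seasonal period of 2.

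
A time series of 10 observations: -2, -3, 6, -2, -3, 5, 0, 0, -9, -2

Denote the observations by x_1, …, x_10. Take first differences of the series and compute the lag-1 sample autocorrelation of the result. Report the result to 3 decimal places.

-0.503

First differences Δx: -1, 9, -8, -1, 8, -5, 0, -9, 7
Mean of differences = 0.0000
Numerator Σ(Δx_t−Δx̄)(Δx_{t+1}−Δx̄) = -184.0000
Denominator Σ(Δx_t−Δx̄)² = 366.0000
r_1(Δx) = -184.0000 / 366.0000 = -0.503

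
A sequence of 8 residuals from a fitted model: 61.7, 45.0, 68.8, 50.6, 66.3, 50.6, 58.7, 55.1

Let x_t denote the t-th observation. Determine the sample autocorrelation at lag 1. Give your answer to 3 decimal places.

Mean x̄ = (61.7 + 45.0 + 68.8 + 50.6 + 66.3 + 50.6 + 58.7 + 55.1)/8 = 57.1000
Deviations from mean: 4.6000, -12.1000, 11.7000, -6.5000, 9.2000, -6.5000, 1.6000, -2.0000
Σ(x_t−x̄)(x_{t+1}−x̄) = (-55.6600) + (-141.5700) + (-76.0500) + (-59.8000) + (-59.8000) + (-10.4000) + (-3.2000) = -406.4800
Denominator Σ(x_t−x̄)² = 480.1600
r_1 = -406.4800 / 480.1600 = -0.847

-0.847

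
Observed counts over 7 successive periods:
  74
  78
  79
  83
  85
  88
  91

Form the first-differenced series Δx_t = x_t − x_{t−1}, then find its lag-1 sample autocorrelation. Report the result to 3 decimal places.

-0.785

First differences Δx: 4, 1, 4, 2, 3, 3
Mean of differences = 2.8333
Numerator Σ(Δx_t−Δx̄)(Δx_{t+1}−Δx̄) = -5.3611
Denominator Σ(Δx_t−Δx̄)² = 6.8333
r_1(Δx) = -5.3611 / 6.8333 = -0.785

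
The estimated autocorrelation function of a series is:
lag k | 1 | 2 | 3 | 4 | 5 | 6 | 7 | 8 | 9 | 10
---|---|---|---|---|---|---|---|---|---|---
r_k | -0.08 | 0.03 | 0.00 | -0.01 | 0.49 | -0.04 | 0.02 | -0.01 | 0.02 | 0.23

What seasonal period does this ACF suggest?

The largest autocorrelation is r_5 = 0.49, with a weaker echo at lag 10 (0.23); the remaining lags stay at or below 0.03.
The dominant spike at lag 5 indicates a seasonal period of 5.

5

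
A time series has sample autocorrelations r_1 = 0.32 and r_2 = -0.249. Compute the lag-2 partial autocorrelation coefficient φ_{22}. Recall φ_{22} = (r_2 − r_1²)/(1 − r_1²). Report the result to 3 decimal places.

-0.391

φ_{22} = (r_2 − r_1²) / (1 − r_1²)
r_1² = (0.32)² = 0.1024
Numerator = -0.249 − 0.1024 = -0.3514; denominator = 1 − 0.1024 = 0.8976
φ_{22} = -0.3514 / 0.8976 = -0.391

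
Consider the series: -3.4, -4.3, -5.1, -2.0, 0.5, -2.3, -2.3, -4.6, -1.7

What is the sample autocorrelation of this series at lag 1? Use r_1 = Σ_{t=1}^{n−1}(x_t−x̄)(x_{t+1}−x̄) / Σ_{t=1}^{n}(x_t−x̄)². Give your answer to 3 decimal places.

Mean x̄ = (-3.4 − 4.3 − 5.1 − 2.0 + 0.5 − 2.3 − 2.3 − 4.6 − 1.7)/9 = -2.8000
Numerator Σ_{t=1}^{8}(x_t−x̄)(x_{t+1}−x̄) = 4.1700
Denominator Σ(x_t−x̄)² = 24.3800
r_1 = 4.1700 / 24.3800 = 0.171

0.171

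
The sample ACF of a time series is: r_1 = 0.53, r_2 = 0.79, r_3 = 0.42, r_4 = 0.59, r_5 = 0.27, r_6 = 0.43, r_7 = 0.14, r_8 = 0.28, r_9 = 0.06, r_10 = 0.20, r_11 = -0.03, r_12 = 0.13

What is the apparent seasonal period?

The largest autocorrelation is r_2 = 0.79, with a weaker echo at lag 4 (0.59); the remaining lags stay at or below 0.53.
The dominant spike at lag 2 indicates a seasonal period of 2.

2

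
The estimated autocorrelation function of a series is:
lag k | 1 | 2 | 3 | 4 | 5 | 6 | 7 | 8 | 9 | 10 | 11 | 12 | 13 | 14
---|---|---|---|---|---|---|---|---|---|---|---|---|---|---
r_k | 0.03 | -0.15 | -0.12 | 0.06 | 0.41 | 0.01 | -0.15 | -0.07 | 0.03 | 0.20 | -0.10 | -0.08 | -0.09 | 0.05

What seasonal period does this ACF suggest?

5

The largest autocorrelation is r_5 = 0.41, with a weaker echo at lag 10 (0.20); the remaining lags stay at or below 0.06.
The dominant spike at lag 5 indicates a seasonal period of 5.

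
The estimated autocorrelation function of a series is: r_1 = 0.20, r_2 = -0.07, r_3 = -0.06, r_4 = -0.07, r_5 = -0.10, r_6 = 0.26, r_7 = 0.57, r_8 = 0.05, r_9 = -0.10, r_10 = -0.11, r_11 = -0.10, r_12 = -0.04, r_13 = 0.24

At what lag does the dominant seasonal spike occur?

7

The largest autocorrelation is r_7 = 0.57; the remaining lags stay at or below 0.26.
The dominant spike at lag 7 indicates a seasonal period of 7.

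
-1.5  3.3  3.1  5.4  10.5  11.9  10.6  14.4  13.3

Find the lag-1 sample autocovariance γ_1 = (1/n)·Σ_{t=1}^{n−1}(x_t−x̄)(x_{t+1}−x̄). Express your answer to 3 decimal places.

16.079

Mean x̄ = (-1.5 + 3.3 + 3.1 + 5.4 + 10.5 + 11.9 + 10.6 + 14.4 + 13.3)/9 = 7.8889
Σ_{t=1}^{8}(x_t−x̄)(x_{t+1}−x̄) = 144.7132
γ_1 = 144.7132 / 9 = 16.079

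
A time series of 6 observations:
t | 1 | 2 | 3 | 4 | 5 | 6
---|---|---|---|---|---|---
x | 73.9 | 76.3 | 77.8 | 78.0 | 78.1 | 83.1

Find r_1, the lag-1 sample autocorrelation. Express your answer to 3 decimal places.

Mean x̄ = (73.9 + 76.3 + 77.8 + 78.0 + 78.1 + 83.1)/6 = 77.8667
Deviations from mean: -3.9667, -1.5667, -0.0667, 0.1333, 0.2333, 5.2333
Numerator Σ_{t=1}^{5}(x_t−x̄)(x_{t+1}−x̄) = 7.5622
Denominator Σ(x_t−x̄)² = 45.6533
r_1 = 7.5622 / 45.6533 = 0.166

0.166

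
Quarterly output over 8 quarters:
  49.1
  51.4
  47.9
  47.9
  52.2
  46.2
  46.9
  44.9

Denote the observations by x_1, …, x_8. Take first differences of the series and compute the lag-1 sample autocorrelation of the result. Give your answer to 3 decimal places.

-0.574

First differences Δx: 2.3, -3.5, 0.0, 4.3, -6.0, 0.7, -2.0
Mean of differences = -0.6000
Numerator Σ(Δx_t−Δx̄)(Δx_{t+1}−Δx̄) = -42.5100
Denominator Σ(Δx_t−Δx̄)² = 74.0000
r_1(Δx) = -42.5100 / 74.0000 = -0.574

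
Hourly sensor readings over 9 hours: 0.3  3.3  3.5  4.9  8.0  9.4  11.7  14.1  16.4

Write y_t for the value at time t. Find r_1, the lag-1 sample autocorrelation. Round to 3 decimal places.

Mean ȳ = (0.3 + 3.3 + 3.5 + 4.9 + 8.0 + 9.4 + 11.7 + 14.1 + 16.4)/9 = 7.9556
Numerator Σ_{t=1}^{8}(y_t−ȳ)(y_{t+1}−ȳ) = 150.2291
Denominator Σ(y_t−ȳ)² = 234.6422
r_1 = 150.2291 / 234.6422 = 0.640

0.640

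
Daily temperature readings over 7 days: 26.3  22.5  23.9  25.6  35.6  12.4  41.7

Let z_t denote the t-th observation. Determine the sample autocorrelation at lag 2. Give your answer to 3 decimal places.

0.241

Mean z̄ = (26.3 + 22.5 + 23.9 + 25.6 + 35.6 + 12.4 + 41.7)/7 = 26.8571
Deviations from mean: -0.5571, -4.3571, -2.9571, -1.2571, 8.7429, -14.4571, 14.8429
Σ(z_t−z̄)(z_{t+2}−z̄) = (1.6476) + (5.4776) + (-25.8539) + (18.1747) + (129.7690) = 129.2149
Denominator Σ(z_t−z̄)² = 535.3771
r_2 = 129.2149 / 535.3771 = 0.241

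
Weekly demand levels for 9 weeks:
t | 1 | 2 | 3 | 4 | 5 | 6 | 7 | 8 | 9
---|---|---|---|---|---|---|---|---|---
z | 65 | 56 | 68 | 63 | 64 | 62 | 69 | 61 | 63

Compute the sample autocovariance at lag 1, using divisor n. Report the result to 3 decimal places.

Mean z̄ = (65 + 56 + 68 + 63 + 64 + 62 + 69 + 61 + 63)/9 = 63.4444
Σ_{t=1}^{8}(z_t−z̄)(z_{t+1}−z̄) = -69.0864
γ_1 = -69.0864 / 9 = -7.676

-7.676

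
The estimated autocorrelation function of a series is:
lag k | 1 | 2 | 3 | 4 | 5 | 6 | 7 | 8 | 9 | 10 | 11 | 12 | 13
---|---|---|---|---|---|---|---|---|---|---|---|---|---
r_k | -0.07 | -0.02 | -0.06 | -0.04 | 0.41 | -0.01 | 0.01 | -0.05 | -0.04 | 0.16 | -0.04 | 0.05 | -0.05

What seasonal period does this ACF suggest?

The largest autocorrelation is r_5 = 0.41, with a weaker echo at lag 10 (0.16); the remaining lags stay at or below 0.05.
The dominant spike at lag 5 indicates a seasonal period of 5.

5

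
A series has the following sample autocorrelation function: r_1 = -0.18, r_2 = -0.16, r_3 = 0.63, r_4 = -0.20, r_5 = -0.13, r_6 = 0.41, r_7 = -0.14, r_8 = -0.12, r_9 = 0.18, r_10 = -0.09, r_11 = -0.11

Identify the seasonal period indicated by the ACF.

The largest autocorrelation is r_3 = 0.63, with weaker echoes at lags 6 (0.41) and 9 (0.18); the remaining lags stay at or below -0.09.
The dominant spike at lag 3 indicates a seasonal period of 3.

3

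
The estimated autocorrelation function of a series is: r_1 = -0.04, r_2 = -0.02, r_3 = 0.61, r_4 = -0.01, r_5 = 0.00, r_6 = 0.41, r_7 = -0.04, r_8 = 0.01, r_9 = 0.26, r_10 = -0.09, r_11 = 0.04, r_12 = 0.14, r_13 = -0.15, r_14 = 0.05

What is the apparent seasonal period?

The largest autocorrelation is r_3 = 0.61, with weaker echoes at lags 6 (0.41) and 9 (0.26); the remaining lags stay at or below 0.14.
The dominant spike at lag 3 indicates a seasonal period of 3.

3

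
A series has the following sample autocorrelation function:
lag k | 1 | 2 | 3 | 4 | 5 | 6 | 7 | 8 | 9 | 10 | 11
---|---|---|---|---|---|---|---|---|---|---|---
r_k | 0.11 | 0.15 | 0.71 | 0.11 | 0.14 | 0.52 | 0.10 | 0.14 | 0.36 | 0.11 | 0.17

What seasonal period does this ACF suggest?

The largest autocorrelation is r_3 = 0.71, with weaker echoes at lags 6 (0.52) and 9 (0.36); the remaining lags stay at or below 0.17.
The dominant spike at lag 3 indicates a seasonal period of 3.

3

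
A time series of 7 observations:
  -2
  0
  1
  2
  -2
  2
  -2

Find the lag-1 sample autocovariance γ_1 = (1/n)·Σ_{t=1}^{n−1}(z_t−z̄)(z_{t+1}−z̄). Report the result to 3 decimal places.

Mean z̄ = (-2 + 0 + 1 + 2 − 2 + 2 − 2)/7 = -0.1429
Σ_{t=1}^{6}(z_t−z̄)(z_{t+1}−z̄) = -9.5918
γ_1 = -9.5918 / 7 = -1.370

-1.370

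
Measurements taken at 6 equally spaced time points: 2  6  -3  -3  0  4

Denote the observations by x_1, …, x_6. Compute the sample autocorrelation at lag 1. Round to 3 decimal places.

Mean x̄ = (2 + 6 − 3 − 3 + 0 + 4)/6 = 1.0000
Numerator Σ_{t=1}^{5}(x_t−x̄)(x_{t+1}−x̄) = 2.0000
Denominator Σ(x_t−x̄)² = 68.0000
r_1 = 2.0000 / 68.0000 = 0.029

0.029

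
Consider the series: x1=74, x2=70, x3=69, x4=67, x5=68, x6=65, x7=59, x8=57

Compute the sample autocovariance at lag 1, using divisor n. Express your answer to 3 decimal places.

14.592

Mean x̄ = (74 + 70 + 69 + 67 + 68 + 65 + 59 + 57)/8 = 66.1250
Σ_{t=1}^{7}(x_t−x̄)(x_{t+1}−x̄) = 116.7344
γ_1 = 116.7344 / 8 = 14.592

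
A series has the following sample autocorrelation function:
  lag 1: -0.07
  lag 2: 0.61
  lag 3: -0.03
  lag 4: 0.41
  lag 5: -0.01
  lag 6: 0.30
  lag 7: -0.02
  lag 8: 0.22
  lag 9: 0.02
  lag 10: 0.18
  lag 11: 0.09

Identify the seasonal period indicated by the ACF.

The largest autocorrelation is r_2 = 0.61, with weaker echoes at lags 4 (0.41), 6 (0.30), 8 (0.22) and 10 (0.18); the remaining lags stay at or below 0.09.
The dominant spike at lag 2 indicates a seasonal period of 2.

2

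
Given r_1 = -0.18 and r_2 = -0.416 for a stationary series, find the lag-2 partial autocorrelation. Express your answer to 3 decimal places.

-0.463

φ_{22} = (r_2 − r_1²) / (1 − r_1²)
r_1² = (-0.18)² = 0.0324
Numerator = -0.416 − 0.0324 = -0.4484; denominator = 1 − 0.0324 = 0.9676
φ_{22} = -0.4484 / 0.9676 = -0.463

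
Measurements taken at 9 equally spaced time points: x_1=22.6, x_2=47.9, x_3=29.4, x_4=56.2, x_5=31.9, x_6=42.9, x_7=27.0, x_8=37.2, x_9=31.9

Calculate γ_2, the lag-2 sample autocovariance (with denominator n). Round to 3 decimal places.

Mean x̄ = (22.6 + 47.9 + 29.4 + 56.2 + 31.9 + 42.9 + 27.0 + 37.2 + 31.9)/9 = 36.3333
Σ_{t=1}^{7}(x_t−x̄)(x_{t+2}−x̄) = 574.6511
γ_2 = 574.6511 / 9 = 63.850

63.850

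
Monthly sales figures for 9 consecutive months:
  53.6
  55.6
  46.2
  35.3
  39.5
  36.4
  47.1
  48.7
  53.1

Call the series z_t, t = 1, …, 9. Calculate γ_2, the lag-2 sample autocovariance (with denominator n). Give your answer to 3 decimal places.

Mean z̄ = (53.6 + 55.6 + 46.2 + 35.3 + 39.5 + 36.4 + 47.1 + 48.7 + 53.1)/9 = 46.1667
Σ_{t=1}^{7}(z_t−z̄)(z_{t+2}−z̄) = -20.8456
γ_2 = -20.8456 / 9 = -2.316

-2.316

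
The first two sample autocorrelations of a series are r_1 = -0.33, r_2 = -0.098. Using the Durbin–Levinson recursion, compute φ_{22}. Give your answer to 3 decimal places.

φ_{22} = (r_2 − r_1²) / (1 − r_1²)
r_1² = (-0.33)² = 0.1089
Numerator = -0.098 − 0.1089 = -0.2069; denominator = 1 − 0.1089 = 0.8911
φ_{22} = -0.2069 / 0.8911 = -0.232

-0.232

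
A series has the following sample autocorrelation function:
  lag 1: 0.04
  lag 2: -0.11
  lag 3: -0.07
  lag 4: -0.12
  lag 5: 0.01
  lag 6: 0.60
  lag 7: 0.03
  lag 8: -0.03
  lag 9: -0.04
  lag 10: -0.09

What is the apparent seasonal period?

6

The largest autocorrelation is r_6 = 0.60; the remaining lags stay at or below 0.04.
The dominant spike at lag 6 indicates a seasonal period of 6.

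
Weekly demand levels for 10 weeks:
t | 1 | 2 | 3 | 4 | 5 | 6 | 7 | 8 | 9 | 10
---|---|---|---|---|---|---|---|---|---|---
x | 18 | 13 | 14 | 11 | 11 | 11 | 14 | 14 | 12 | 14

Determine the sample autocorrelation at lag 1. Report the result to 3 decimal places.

0.090

Mean x̄ = (18 + 13 + 14 + 11 + 11 + 11 + 14 + 14 + 12 + 14)/10 = 13.2000
Numerator Σ_{t=1}^{9}(x_t−x̄)(x_{t+1}−x̄) = 3.7600
Denominator Σ(x_t−x̄)² = 41.6000
r_1 = 3.7600 / 41.6000 = 0.090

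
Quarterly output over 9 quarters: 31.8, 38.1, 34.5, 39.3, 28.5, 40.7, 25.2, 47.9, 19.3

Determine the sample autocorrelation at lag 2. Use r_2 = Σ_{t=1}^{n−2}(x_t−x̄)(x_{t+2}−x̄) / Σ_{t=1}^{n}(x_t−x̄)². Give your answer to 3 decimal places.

0.530

Mean x̄ = (31.8 + 38.1 + 34.5 + 39.3 + 28.5 + 40.7 + 25.2 + 47.9 + 19.3)/9 = 33.9222
Σ(x_t−x̄)(x_{t+2}−x̄) = (-1.2262) + (22.4672) + (-3.1328) + (36.4494) + (47.2938) + (94.7383) + (127.5383) = 324.1279
Denominator Σ(x_t−x̄)² = 611.8156
r_2 = 324.1279 / 611.8156 = 0.530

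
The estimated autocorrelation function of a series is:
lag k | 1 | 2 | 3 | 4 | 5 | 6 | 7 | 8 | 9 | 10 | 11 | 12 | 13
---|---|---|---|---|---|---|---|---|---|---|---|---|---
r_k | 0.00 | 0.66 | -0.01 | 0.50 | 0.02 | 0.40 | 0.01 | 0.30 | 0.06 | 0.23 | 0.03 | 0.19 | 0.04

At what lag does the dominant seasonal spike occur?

2

The largest autocorrelation is r_2 = 0.66, with weaker echoes at lags 4 (0.50), 6 (0.40), 8 (0.30), 10 (0.23) and 12 (0.19); the remaining lags stay at or below 0.06.
The dominant spike at lag 2 indicates a seasonal period of 2.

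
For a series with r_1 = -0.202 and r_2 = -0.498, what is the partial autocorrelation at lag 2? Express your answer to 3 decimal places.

-0.562

φ_{22} = (r_2 − r_1²) / (1 − r_1²)
r_1² = (-0.202)² = 0.040804
Numerator = -0.498 − 0.0408 = -0.5388; denominator = 1 − 0.0408 = 0.9592
φ_{22} = -0.5388 / 0.9592 = -0.562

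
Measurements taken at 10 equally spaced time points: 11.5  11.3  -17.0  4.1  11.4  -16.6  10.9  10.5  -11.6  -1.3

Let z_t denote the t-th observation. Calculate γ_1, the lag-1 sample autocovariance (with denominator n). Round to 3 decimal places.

Mean z̄ = (11.5 + 11.3 − 17.0 + 4.1 + 11.4 − 16.6 + 10.9 + 10.5 − 11.6 − 1.3)/10 = 1.3200
Σ_{t=1}^{9}(z_t−z̄)(z_{t+1}−z̄) = -453.2624
γ_1 = -453.2624 / 10 = -45.326

-45.326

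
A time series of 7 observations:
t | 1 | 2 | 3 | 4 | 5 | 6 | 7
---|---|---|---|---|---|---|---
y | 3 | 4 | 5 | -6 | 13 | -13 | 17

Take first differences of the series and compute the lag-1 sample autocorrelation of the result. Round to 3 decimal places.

First differences Δy: 1, 1, -11, 19, -26, 30
Mean of differences = 2.3333
Numerator Σ(Δy_t−Δȳ)(Δy_{t+1}−Δȳ) = -1458.7778
Denominator Σ(Δy_t−Δȳ)² = 2027.3333
r_1(Δy) = -1458.7778 / 2027.3333 = -0.720

-0.720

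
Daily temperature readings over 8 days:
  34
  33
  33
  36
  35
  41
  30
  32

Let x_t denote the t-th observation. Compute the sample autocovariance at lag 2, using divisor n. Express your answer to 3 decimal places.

-1.172

Mean x̄ = (34 + 33 + 33 + 36 + 35 + 41 + 30 + 32)/8 = 34.2500
Σ_{t=1}^{6}(x_t−x̄)(x_{t+2}−x̄) = -9.3750
γ_2 = -9.3750 / 8 = -1.172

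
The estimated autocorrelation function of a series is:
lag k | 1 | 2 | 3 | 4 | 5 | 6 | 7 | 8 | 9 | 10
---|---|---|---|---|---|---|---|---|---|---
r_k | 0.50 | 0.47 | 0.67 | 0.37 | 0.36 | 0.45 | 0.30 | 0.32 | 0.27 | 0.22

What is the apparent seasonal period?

The largest autocorrelation is r_3 = 0.67; the remaining lags stay at or below 0.50. The elevated value at lag 1 (0.50), dropping to 0.47 at lag 2, reflects decaying short-term dependence rather than seasonality.
The dominant spike at lag 3 indicates a seasonal period of 3.

3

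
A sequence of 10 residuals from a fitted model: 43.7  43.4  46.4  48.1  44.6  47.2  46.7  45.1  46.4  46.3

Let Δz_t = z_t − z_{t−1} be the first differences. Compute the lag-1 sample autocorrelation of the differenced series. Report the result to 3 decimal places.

-0.418

First differences Δz: -0.3, 3.0, 1.7, -3.5, 2.6, -0.5, -1.6, 1.3, -0.1
Mean of differences = 0.2889
Numerator Σ(Δz_t−Δz̄)(Δz_{t+1}−Δz̄) = -14.5101
Denominator Σ(Δz_t−Δz̄)² = 34.7489
r_1(Δz) = -14.5101 / 34.7489 = -0.418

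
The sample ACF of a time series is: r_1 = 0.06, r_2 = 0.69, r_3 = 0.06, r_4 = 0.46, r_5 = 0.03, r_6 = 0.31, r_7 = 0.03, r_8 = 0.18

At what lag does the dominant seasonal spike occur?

2

The largest autocorrelation is r_2 = 0.69, with weaker echoes at lags 4 (0.46), 6 (0.31) and 8 (0.18); the remaining lags stay at or below 0.06.
The dominant spike at lag 2 indicates a seasonal period of 2.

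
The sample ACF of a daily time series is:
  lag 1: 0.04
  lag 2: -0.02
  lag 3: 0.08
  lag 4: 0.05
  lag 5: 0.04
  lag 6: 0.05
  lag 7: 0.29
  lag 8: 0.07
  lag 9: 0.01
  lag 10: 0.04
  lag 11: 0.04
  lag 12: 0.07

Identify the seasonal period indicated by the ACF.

The largest autocorrelation is r_7 = 0.29; the remaining lags stay at or below 0.08.
The dominant spike at lag 7 indicates a seasonal period of 7.

7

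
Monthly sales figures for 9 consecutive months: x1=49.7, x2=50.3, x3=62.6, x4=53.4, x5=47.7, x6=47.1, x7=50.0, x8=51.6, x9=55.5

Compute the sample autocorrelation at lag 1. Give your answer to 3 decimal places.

Mean x̄ = (49.7 + 50.3 + 62.6 + 53.4 + 47.7 + 47.1 + 50.0 + 51.6 + 55.5)/9 = 51.9889
Numerator Σ_{t=1}^{8}(x_t−x̄)(x_{t+1}−x̄) = 24.9654
Denominator Σ(x_t−x̄)² = 181.4089
r_1 = 24.9654 / 181.4089 = 0.138

0.138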